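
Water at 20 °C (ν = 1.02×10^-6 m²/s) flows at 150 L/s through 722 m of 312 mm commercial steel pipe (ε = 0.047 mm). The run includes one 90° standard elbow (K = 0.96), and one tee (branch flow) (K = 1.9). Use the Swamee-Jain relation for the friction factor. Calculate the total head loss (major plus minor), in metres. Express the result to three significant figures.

V = 4Q/(πD²) = 1.962 m/s; V²/2g = 0.1962 m
Re = 6.00×10^5, ε/D = 1.51×10^-4 → f = 0.01477 (Swamee-Jain)
Major: h_f = f(L/D)·V²/2g = 0.01477·2314·0.1962 = 6.706 m
Minor: ΣK = 2.86; h_m = ΣK·V²/2g = 0.5611 m
Total H_L = 6.706 + 0.5611 = 7.267 m

H_L ≈ 7.27 m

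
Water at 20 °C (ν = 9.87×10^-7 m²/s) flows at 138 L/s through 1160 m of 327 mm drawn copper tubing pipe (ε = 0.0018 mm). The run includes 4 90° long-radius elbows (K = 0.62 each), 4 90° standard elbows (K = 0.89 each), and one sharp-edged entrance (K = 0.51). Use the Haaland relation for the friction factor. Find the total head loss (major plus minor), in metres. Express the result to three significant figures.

V = 4Q/(πD²) = 1.643 m/s; V²/2g = 0.1376 m
Re = 5.44×10^5, ε/D = 5.50×10^-6 → f = 0.01293 (Haaland)
Major: h_f = f(L/D)·V²/2g = 0.01293·3547·0.1376 = 6.313 m
Minor: ΣK = 6.55; h_m = ΣK·V²/2g = 0.9014 m
Total H_L = 6.313 + 0.9014 = 7.214 m

H_L ≈ 7.21 m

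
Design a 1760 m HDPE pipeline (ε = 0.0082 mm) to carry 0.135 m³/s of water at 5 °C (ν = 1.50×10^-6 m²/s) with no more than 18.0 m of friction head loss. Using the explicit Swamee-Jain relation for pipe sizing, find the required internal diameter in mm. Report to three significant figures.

Swamee-Jain (Type III): D = 0.66·[ε^1.25·(LQ²/(gh_f))^4.75 + ν·Q^9.4·(L/(gh_f))^5.2]^0.04
LQ²/(gh_f) = 0.1817; L/(gh_f) = 9.967
Term 1 = ε^1.25·(…)^4.75 = 1.33×10^-10; Term 2 = ν·Q^9.4·(…)^5.2 = 1.56×10^-9
D = 0.66·(1.33×10^-10 + 1.56×10^-9)^0.04 = 0.2942 m = 294 mm
Check: V = 1.99 m/s, Re = 3.89×10^5, f = 0.01407, h_f = 16.9 m ≈ 18.0 m ✓

D ≈ 294 mm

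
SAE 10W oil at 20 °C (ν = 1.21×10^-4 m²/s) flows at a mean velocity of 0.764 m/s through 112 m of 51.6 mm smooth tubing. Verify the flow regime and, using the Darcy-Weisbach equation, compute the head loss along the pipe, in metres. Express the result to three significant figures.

h_f ≈ 12.7 m

Re = VD/ν = 0.764·0.05160/1.21×10^-4 = 326 → laminar (Re < 2300)
f = 64/Re = 0.1964
h_f = f(L/D)V²/(2g) = 0.1964·(112/0.05160)·0.764²/(2·9.81) = 12.68 m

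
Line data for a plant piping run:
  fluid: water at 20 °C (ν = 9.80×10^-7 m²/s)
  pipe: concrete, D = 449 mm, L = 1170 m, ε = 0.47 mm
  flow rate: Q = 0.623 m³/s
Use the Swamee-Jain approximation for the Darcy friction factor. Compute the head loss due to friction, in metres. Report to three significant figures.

h_f ≈ 41.3 m

V = 4Q/(πD²) = 4·0.623/(π·0.449²) = 3.935 m/s
Re = VD/ν = 3.935·0.449/9.80×10^-7 = 1.80×10^6 → turbulent
ε/D = 0.47/449 = 0.00105
Swamee-Jain: f = 0.02008
h_f = f(L/D)V²/(2g) = 0.02008·(1170/0.449)·3.935²/(2·9.81) = 41.29 m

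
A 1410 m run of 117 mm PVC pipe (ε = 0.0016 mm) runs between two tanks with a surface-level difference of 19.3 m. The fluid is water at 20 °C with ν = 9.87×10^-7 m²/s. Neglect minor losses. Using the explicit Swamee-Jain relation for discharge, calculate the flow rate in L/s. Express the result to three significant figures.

Q ≈ 14.9 L/s

Swamee-Jain (Type II): Q = -0.965·√(gD⁵h_f/L)·ln[ε/(3.7D) + √(3.17ν²L/(gD³h_f))]
√(gD⁵h_f/L) = √(9.81·0.117⁵·19.3/1410) = 0.001716
ε/(3.7D) = 3.70×10^-6; √(3.17ν²L/(gD³h_f)) = 1.20×10^-4
Q = -0.965·0.001716·ln(1.235×10^-4) = 0.01490 m³/s
Check: V = 1.39 m/s, Re = 1.64×10^5, f = 0.01626, h_f = 19.2 m ≈ 19.3 m ✓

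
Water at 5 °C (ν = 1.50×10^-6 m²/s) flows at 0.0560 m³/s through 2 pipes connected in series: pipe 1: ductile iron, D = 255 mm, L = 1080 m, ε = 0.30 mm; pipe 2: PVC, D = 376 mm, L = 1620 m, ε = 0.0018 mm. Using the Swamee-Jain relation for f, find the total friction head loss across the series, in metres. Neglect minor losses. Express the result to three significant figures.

H ≈ 6.65 m

Pipe 1: V = 1.097 m/s, Re = 1.86×10^5, ε/D = 0.00118, f = 0.02195, h_1 = f(L/D)V²/2g = 5.696 m
Pipe 2: V = 0.5043 m/s, Re = 1.26×10^5, ε/D = 4.79×10^-6, f = 0.01705, h_2 = f(L/D)V²/2g = 0.9525 m
Series → Q common, losses add: H = Σh = 6.649 m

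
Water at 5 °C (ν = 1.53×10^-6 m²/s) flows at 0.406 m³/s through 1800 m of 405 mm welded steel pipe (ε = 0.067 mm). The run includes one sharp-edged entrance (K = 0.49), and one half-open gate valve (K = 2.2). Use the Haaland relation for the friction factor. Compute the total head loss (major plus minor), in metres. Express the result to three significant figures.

V = 4Q/(πD²) = 3.152 m/s; V²/2g = 0.5062 m
Re = 8.34×10^5, ε/D = 1.65×10^-4 → f = 0.01436 (Haaland)
Major: h_f = f(L/D)·V²/2g = 0.01436·4444·0.5062 = 32.31 m
Minor: ΣK = 2.69; h_m = ΣK·V²/2g = 1.362 m
Total H_L = 32.31 + 1.362 = 33.67 m

H_L ≈ 33.7 m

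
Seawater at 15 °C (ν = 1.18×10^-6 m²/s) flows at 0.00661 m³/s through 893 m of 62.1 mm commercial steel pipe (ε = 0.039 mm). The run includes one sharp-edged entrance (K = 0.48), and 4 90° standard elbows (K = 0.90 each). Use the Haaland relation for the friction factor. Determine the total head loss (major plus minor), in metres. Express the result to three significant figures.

H_L ≈ 71.8 m

V = 4Q/(πD²) = 2.182 m/s; V²/2g = 0.2427 m
Re = 1.15×10^5, ε/D = 6.28×10^-4 → f = 0.02027 (Haaland)
Major: h_f = f(L/D)·V²/2g = 0.02027·14380·0.2427 = 70.77 m
Minor: ΣK = 4.08; h_m = ΣK·V²/2g = 0.9904 m
Total H_L = 70.77 + 0.9904 = 71.76 m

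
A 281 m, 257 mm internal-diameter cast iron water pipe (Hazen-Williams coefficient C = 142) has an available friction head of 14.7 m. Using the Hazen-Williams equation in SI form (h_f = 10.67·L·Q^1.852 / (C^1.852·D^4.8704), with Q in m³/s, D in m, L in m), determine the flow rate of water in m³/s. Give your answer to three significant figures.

Q ≈ 0.226 m³/s

Rearranging: Q = [h_f·C^1.852·D^4.8704 / (10.67·L)]^(1/1.852)
Q = [14.7·142^1.852·0.257^4.8704 / (10.67·281)]^0.540 = 0.2257 m³/s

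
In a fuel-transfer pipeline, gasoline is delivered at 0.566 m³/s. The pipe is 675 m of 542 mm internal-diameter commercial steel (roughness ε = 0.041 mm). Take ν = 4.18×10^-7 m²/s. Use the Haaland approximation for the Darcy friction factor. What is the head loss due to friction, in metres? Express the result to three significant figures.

h_f ≈ 4.58 m

V = 4Q/(πD²) = 4·0.566/(π·0.542²) = 2.453 m/s
Re = VD/ν = 2.453·0.542/4.18×10^-7 = 3.18×10^6 → turbulent
ε/D = 0.041/542 = 7.56×10^-5
Haaland: f = 0.01198
h_f = f(L/D)V²/(2g) = 0.01198·(675/0.542)·2.453²/(2·9.81) = 4.577 m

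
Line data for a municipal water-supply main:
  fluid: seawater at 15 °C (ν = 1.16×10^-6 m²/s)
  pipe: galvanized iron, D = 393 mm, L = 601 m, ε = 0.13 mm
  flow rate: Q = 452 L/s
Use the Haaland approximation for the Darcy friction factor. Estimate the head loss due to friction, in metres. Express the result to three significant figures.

h_f ≈ 17.1 m

V = 4Q/(πD²) = 4·0.452/(π·0.393²) = 3.726 m/s
Re = VD/ν = 3.726·0.393/1.16×10^-6 = 1.26×10^6 → turbulent
ε/D = 0.13/393 = 3.31×10^-4
Haaland: f = 0.01576
h_f = f(L/D)V²/(2g) = 0.01576·(601/0.393)·3.726²/(2·9.81) = 17.05 m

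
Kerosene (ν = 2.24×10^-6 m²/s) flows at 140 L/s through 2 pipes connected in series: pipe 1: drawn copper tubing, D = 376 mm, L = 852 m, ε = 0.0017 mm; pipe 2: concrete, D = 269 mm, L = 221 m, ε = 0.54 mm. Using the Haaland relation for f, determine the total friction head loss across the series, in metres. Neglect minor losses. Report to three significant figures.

H ≈ 8.92 m

Pipe 1: V = 1.261 m/s, Re = 2.12×10^5, ε/D = 4.52×10^-6, f = 0.01536, h_1 = f(L/D)V²/2g = 2.819 m
Pipe 2: V = 2.463 m/s, Re = 2.96×10^5, ε/D = 0.00201, f = 0.02403, h_2 = f(L/D)V²/2g = 6.105 m
Series → Q common, losses add: H = Σh = 8.925 m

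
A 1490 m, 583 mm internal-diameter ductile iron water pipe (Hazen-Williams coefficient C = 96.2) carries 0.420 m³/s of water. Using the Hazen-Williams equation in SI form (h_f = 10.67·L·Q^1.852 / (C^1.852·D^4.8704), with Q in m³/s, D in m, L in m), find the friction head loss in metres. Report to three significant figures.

h_f = 10.67·1490·0.420^1.852 / (96.2^1.852·0.583^4.8704) = 9.377 m

h_f ≈ 9.38 m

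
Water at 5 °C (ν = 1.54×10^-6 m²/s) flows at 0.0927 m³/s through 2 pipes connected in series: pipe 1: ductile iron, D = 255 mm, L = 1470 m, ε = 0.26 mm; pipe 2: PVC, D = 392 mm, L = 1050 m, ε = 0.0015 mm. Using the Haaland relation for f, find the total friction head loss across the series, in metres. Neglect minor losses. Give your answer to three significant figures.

Pipe 1: V = 1.815 m/s, Re = 3.01×10^5, ε/D = 0.00102, f = 0.02060, h_1 = f(L/D)V²/2g = 19.95 m
Pipe 2: V = 0.7681 m/s, Re = 1.96×10^5, ε/D = 3.83×10^-6, f = 0.01559, h_2 = f(L/D)V²/2g = 1.256 m
Series → Q common, losses add: H = Σh = 21.20 m

H ≈ 21.2 m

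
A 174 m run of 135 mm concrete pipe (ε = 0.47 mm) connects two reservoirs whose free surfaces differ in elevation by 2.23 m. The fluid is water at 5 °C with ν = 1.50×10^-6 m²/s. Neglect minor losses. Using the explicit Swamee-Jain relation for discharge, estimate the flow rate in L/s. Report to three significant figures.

Q ≈ 15.6 L/s

Swamee-Jain (Type II): Q = -0.965·√(gD⁵h_f/L)·ln[ε/(3.7D) + √(3.17ν²L/(gD³h_f))]
√(gD⁵h_f/L) = √(9.81·0.135⁵·2.23/174) = 0.002374
ε/(3.7D) = 9.41×10^-4; √(3.17ν²L/(gD³h_f)) = 1.52×10^-4
Q = -0.965·0.002374·ln(0.001093) = 0.01562 m³/s
Check: V = 1.09 m/s, Re = 9.82×10^4, f = 0.02875, h_f = 2.25 m ≈ 2.23 m ✓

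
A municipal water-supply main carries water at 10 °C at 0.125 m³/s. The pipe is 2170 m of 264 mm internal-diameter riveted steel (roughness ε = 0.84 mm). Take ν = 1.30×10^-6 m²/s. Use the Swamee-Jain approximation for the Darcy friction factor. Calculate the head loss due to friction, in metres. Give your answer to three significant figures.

V = 4Q/(πD²) = 4·0.125/(π·0.264²) = 2.284 m/s
Re = VD/ν = 2.284·0.264/1.30×10^-6 = 4.64×10^5 → turbulent
ε/D = 0.84/264 = 0.00318
Swamee-Jain: f = 0.02700
h_f = f(L/D)V²/(2g) = 0.02700·(2170/0.264)·2.284²/(2·9.81) = 58.98 m

h_f ≈ 59.0 m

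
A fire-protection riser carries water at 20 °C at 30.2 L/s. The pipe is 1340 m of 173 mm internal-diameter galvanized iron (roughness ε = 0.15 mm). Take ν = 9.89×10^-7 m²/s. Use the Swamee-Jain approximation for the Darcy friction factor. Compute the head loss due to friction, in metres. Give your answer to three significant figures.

h_f ≈ 13.4 m

V = 4Q/(πD²) = 4·0.0302/(π·0.173²) = 1.285 m/s
Re = VD/ν = 1.285·0.173/9.89×10^-7 = 2.25×10^5 → turbulent
ε/D = 0.15/173 = 8.67×10^-4
Swamee-Jain: f = 0.02050
h_f = f(L/D)V²/(2g) = 0.02050·(1340/0.173)·1.285²/(2·9.81) = 13.36 m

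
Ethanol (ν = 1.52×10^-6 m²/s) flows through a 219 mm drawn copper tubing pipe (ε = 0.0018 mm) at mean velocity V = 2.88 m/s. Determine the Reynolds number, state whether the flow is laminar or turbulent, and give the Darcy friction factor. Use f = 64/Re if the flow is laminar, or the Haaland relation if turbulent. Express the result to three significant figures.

Re ≈ 4.15×10^5; turbulent; f ≈ 0.0136

Re = VD/ν = 2.880·0.219/1.52×10^-6 = 4.15×10^5
Re > 4000 → turbulent; ε/D = 8.22×10^-6
Haaland: f = 0.01359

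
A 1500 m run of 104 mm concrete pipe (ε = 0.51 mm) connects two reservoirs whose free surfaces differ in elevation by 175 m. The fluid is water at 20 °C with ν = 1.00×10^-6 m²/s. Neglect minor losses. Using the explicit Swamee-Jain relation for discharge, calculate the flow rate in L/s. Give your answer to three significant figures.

Swamee-Jain (Type II): Q = -0.965·√(gD⁵h_f/L)·ln[ε/(3.7D) + √(3.17ν²L/(gD³h_f))]
√(gD⁵h_f/L) = √(9.81·0.104⁵·175/1500) = 0.003732
ε/(3.7D) = 0.00133; √(3.17ν²L/(gD³h_f)) = 4.96×10^-5
Q = -0.965·0.003732·ln(0.001375) = 0.02373 m³/s
Check: V = 2.79 m/s, Re = 2.90×10^5, f = 0.03066, h_f = 176 m ≈ 175 m ✓

Q ≈ 23.7 L/s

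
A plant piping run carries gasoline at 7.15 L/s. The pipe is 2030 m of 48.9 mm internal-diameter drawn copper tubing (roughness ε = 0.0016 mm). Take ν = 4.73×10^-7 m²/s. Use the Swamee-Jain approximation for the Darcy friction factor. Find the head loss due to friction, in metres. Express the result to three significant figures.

h_f ≈ 433 m

V = 4Q/(πD²) = 4·0.00715/(π·0.0489²) = 3.807 m/s
Re = VD/ν = 3.807·0.0489/4.73×10^-7 = 3.94×10^5 → turbulent
ε/D = 0.0016/48.9 = 3.27×10^-5
Swamee-Jain: f = 0.01411
h_f = f(L/D)V²/(2g) = 0.01411·(2030/0.0489)·3.807²/(2·9.81) = 432.7 m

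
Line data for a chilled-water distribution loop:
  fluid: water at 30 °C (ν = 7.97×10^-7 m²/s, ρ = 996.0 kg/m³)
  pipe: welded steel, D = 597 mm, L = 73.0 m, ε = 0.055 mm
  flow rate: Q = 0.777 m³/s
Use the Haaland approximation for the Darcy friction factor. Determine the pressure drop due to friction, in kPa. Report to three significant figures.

V = 4Q/(πD²) = 4·0.777/(π·0.597²) = 2.776 m/s
Re = VD/ν = 2.776·0.597/7.97×10^-7 = 2.08×10^6 → turbulent
ε/D = 0.055/597 = 9.21×10^-5
Haaland: f = 0.01257
h_f = f(L/D)V²/(2g) = 0.01257·(73.0/0.597)·2.776²/(2·9.81) = 0.6035 m
Δp = ρg·h_f = 996.0·9.81·0.6035 = 5.897 kPa

Δp ≈ 5.90 kPa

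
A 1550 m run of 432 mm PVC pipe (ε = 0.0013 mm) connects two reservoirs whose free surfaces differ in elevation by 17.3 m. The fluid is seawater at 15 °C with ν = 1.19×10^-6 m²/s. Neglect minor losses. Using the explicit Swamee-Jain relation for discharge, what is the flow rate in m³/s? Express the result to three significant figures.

Q ≈ 0.418 m³/s

Swamee-Jain (Type II): Q = -0.965·√(gD⁵h_f/L)·ln[ε/(3.7D) + √(3.17ν²L/(gD³h_f))]
√(gD⁵h_f/L) = √(9.81·0.432⁵·17.3/1550) = 0.04059
ε/(3.7D) = 8.13×10^-7; √(3.17ν²L/(gD³h_f)) = 2.26×10^-5
Q = -0.965·0.04059·ln(2.336×10^-5) = 0.4177 m³/s
Check: V = 2.85 m/s, Re = 1.03×10^6, f = 0.01162, h_f = 17.3 m ≈ 17.3 m ✓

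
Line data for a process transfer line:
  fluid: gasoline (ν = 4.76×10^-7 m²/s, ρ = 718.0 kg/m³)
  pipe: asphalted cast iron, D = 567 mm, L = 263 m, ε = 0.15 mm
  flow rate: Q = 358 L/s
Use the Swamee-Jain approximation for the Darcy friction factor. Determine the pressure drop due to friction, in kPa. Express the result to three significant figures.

Δp ≈ 5.06 kPa

V = 4Q/(πD²) = 4·0.358/(π·0.567²) = 1.418 m/s
Re = VD/ν = 1.418·0.567/4.76×10^-7 = 1.69×10^6 → turbulent
ε/D = 0.15/567 = 2.65×10^-4
Swamee-Jain: f = 0.01512
h_f = f(L/D)V²/(2g) = 0.01512·(263/0.567)·1.418²/(2·9.81) = 0.7184 m
Δp = ρg·h_f = 718.0·9.81·0.7184 = 5.060 kPa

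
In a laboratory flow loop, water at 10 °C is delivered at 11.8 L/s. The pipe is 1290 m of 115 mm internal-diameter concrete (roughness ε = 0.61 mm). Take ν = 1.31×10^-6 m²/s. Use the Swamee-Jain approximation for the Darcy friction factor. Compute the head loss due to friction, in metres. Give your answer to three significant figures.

h_f ≈ 23.7 m

V = 4Q/(πD²) = 4·0.0118/(π·0.115²) = 1.136 m/s
Re = VD/ν = 1.136·0.115/1.31×10^-6 = 9.97×10^4 → turbulent
ε/D = 0.61/115 = 0.00530
Swamee-Jain: f = 0.03208
h_f = f(L/D)V²/(2g) = 0.03208·(1290/0.115)·1.136²/(2·9.81) = 23.67 m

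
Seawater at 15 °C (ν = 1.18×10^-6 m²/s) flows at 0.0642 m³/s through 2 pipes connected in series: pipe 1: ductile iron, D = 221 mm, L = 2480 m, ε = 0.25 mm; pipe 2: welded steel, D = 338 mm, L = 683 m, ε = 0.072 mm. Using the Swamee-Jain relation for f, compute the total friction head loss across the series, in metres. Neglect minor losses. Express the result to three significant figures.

Pipe 1: V = 1.674 m/s, Re = 3.13×10^5, ε/D = 0.00113, f = 0.02124, h_1 = f(L/D)V²/2g = 34.02 m
Pipe 2: V = 0.7155 m/s, Re = 2.05×10^5, ε/D = 2.13×10^-4, f = 0.01717, h_2 = f(L/D)V²/2g = 0.9052 m
Series → Q common, losses add: H = Σh = 34.93 m

H ≈ 34.9 m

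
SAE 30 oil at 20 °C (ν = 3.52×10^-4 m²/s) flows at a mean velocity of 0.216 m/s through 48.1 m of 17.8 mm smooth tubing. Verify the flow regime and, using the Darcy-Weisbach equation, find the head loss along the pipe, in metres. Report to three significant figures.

h_f ≈ 37.7 m

Re = VD/ν = 0.216·0.01780/3.52×10^-4 = 10.9 → laminar (Re < 2300)
f = 64/Re = 5.859
h_f = f(L/D)V²/(2g) = 5.859·(48.1/0.01780)·0.216²/(2·9.81) = 37.65 m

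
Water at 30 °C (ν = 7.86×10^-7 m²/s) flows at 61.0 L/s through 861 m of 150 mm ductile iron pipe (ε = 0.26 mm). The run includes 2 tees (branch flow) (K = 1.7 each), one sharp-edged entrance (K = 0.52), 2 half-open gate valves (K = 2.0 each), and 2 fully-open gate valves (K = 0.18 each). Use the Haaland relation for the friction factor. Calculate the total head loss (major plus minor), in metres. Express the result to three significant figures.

H_L ≈ 84.8 m

V = 4Q/(πD²) = 3.452 m/s; V²/2g = 0.6073 m
Re = 6.59×10^5, ε/D = 0.00173 → f = 0.02287 (Haaland)
Major: h_f = f(L/D)·V²/2g = 0.02287·5740·0.6073 = 79.73 m
Minor: ΣK = 8.28; h_m = ΣK·V²/2g = 5.029 m
Total H_L = 79.73 + 5.029 = 84.76 m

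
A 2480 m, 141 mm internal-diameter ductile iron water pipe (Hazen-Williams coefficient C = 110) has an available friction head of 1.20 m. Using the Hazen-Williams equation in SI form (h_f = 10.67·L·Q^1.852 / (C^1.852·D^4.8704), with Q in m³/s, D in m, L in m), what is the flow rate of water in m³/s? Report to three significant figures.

Rearranging: Q = [h_f·C^1.852·D^4.8704 / (10.67·L)]^(1/1.852)
Q = [1.20·110^1.852·0.141^4.8704 / (10.67·2480)]^0.540 = 0.002876 m³/s

Q ≈ 0.00288 m³/s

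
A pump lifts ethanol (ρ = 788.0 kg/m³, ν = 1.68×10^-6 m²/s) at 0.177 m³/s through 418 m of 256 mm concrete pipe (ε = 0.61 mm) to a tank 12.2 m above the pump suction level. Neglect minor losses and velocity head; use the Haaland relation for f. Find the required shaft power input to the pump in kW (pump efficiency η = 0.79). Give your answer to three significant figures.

V = 4Q/(πD²) = 3.439 m/s; Re = 5.24×10^5; ε/D = 0.00238; f = 0.02487
h_f = f(L/D)V²/2g = 24.48 m
Total head H = z + h_f = 12.2 + 24.48 = 36.68 m
P_hyd = ρgQH = 788.0·9.81·0.177·36.68 = 50.18 kW
P_shaft = P_hyd/η = 50.18/0.79 = 63.52 kW

P_shaft ≈ 63.5 kW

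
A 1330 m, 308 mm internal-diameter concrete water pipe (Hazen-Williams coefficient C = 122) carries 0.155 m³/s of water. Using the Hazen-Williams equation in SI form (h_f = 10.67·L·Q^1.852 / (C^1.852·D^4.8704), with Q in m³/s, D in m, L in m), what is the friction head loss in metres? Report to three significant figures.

h_f = 10.67·1330·0.155^1.852 / (122^1.852·0.308^4.8704) = 19.03 m

h_f ≈ 19.0 m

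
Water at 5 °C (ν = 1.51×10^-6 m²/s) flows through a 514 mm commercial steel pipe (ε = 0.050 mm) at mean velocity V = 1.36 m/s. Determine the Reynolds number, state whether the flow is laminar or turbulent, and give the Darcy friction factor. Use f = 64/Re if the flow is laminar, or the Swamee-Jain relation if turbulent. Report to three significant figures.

Re ≈ 4.63×10^5; turbulent; f ≈ 0.0146

Re = VD/ν = 1.360·0.514/1.51×10^-6 = 4.63×10^5
Re > 4000 → turbulent; ε/D = 9.73×10^-5
Swamee-Jain: f = 0.01457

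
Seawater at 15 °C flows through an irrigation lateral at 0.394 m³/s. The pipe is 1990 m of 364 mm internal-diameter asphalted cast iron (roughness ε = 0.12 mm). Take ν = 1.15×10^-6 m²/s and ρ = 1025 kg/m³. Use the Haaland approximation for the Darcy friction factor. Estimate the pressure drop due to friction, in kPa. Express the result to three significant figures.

V = 4Q/(πD²) = 4·0.394/(π·0.364²) = 3.786 m/s
Re = VD/ν = 3.786·0.364/1.15×10^-6 = 1.20×10^6 → turbulent
ε/D = 0.12/364 = 3.30×10^-4
Haaland: f = 0.01577
h_f = f(L/D)V²/(2g) = 0.01577·(1990/0.364)·3.786²/(2·9.81) = 63.00 m
Δp = ρg·h_f = 1025·9.81·63.00 = 633.5 kPa

Δp ≈ 633 kPa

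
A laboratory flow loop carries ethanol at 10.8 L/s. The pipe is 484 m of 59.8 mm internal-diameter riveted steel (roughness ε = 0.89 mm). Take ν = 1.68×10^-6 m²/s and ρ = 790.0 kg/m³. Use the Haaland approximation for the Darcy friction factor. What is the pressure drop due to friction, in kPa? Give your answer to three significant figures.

Δp ≈ 2080 kPa

V = 4Q/(πD²) = 4·0.0108/(π·0.0598²) = 3.845 m/s
Re = VD/ν = 3.845·0.0598/1.68×10^-6 = 1.37×10^5 → turbulent
ε/D = 0.89/59.8 = 0.0149
Haaland: f = 0.04398
h_f = f(L/D)V²/(2g) = 0.04398·(484/0.0598)·3.845²/(2·9.81) = 268.3 m
Δp = ρg·h_f = 790.0·9.81·268.3 = 2079 kPa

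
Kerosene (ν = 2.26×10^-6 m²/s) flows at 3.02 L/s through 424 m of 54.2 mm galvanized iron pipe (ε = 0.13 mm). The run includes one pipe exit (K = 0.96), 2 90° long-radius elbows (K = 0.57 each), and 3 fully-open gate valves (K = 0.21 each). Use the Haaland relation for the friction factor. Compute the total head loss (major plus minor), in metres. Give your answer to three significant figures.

V = 4Q/(πD²) = 1.309 m/s; V²/2g = 0.08732 m
Re = 3.14×10^4, ε/D = 0.00240 → f = 0.02846 (Haaland)
Major: h_f = f(L/D)·V²/2g = 0.02846·7823·0.08732 = 19.44 m
Minor: ΣK = 2.73; h_m = ΣK·V²/2g = 0.2384 m
Total H_L = 19.44 + 0.2384 = 19.68 m

H_L ≈ 19.7 m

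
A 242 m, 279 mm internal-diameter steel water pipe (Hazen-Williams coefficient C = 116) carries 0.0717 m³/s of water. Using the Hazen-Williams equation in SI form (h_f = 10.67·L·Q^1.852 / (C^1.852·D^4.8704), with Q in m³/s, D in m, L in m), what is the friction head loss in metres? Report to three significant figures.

h_f ≈ 1.48 m

h_f = 10.67·242·0.0717^1.852 / (116^1.852·0.279^4.8704) = 1.476 m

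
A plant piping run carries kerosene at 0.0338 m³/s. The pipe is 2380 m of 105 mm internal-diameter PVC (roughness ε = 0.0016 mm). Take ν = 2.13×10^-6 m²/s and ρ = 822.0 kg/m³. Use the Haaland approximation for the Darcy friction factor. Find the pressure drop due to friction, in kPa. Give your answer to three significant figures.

Δp ≈ 2230 kPa

V = 4Q/(πD²) = 4·0.0338/(π·0.105²) = 3.903 m/s
Re = VD/ν = 3.903·0.105/2.13×10^-6 = 1.92×10^5 → turbulent
ε/D = 0.0016/105 = 1.52×10^-5
Haaland: f = 0.01571
h_f = f(L/D)V²/(2g) = 0.01571·(2380/0.105)·3.903²/(2·9.81) = 276.5 m
Δp = ρg·h_f = 822.0·9.81·276.5 = 2230 kPa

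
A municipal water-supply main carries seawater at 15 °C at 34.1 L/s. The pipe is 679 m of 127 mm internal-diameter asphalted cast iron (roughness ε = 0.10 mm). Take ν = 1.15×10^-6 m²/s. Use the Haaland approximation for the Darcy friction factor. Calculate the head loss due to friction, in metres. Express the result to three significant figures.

h_f ≈ 38.7 m

V = 4Q/(πD²) = 4·0.0341/(π·0.127²) = 2.692 m/s
Re = VD/ν = 2.692·0.127/1.15×10^-6 = 2.97×10^5 → turbulent
ε/D = 0.10/127 = 7.87×10^-4
Haaland: f = 0.01958
h_f = f(L/D)V²/(2g) = 0.01958·(679/0.127)·2.692²/(2·9.81) = 38.67 m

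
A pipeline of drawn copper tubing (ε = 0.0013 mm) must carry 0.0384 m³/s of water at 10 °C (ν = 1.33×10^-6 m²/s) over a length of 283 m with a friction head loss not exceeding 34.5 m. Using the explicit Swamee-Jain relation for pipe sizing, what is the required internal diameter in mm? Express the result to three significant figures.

D ≈ 109 mm

Swamee-Jain (Type III): D = 0.66·[ε^1.25·(LQ²/(gh_f))^4.75 + ν·Q^9.4·(L/(gh_f))^5.2]^0.04
LQ²/(gh_f) = 0.001233; L/(gh_f) = 0.8362
Term 1 = ε^1.25·(…)^4.75 = 6.68×10^-22; Term 2 = ν·Q^9.4·(…)^5.2 = 2.59×10^-20
D = 0.66·(6.68×10^-22 + 2.59×10^-20)^0.04 = 0.1088 m = 109 mm
Check: V = 4.13 m/s, Re = 3.38×10^5, f = 0.01421, h_f = 32.2 m ≈ 34.5 m ✓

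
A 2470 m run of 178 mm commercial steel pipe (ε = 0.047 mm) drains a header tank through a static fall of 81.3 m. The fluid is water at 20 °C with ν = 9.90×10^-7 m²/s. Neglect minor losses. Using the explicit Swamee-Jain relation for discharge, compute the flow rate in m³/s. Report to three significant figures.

Q ≈ 0.0666 m³/s

Swamee-Jain (Type II): Q = -0.965·√(gD⁵h_f/L)·ln[ε/(3.7D) + √(3.17ν²L/(gD³h_f))]
√(gD⁵h_f/L) = √(9.81·0.178⁵·81.3/2470) = 0.007596
ε/(3.7D) = 7.14×10^-5; √(3.17ν²L/(gD³h_f)) = 4.13×10^-5
Q = -0.965·0.007596·ln(1.127×10^-4) = 0.06664 m³/s
Check: V = 2.68 m/s, Re = 4.81×10^5, f = 0.01612, h_f = 81.8 m ≈ 81.3 m ✓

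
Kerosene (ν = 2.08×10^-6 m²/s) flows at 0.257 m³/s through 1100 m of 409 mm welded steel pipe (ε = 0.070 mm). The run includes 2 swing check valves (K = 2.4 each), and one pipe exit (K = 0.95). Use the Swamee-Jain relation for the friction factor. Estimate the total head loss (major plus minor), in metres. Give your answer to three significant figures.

H_L ≈ 9.32 m

V = 4Q/(πD²) = 1.956 m/s; V²/2g = 0.1950 m
Re = 3.85×10^5, ε/D = 1.71×10^-4 → f = 0.01563 (Swamee-Jain)
Major: h_f = f(L/D)·V²/2g = 0.01563·2689·0.1950 = 8.200 m
Minor: ΣK = 5.75; h_m = ΣK·V²/2g = 1.121 m
Total H_L = 8.200 + 1.121 = 9.322 m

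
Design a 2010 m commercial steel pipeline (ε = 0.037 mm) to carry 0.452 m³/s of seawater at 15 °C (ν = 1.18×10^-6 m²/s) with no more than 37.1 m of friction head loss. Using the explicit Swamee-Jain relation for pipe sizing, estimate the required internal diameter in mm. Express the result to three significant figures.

D ≈ 416 mm

Swamee-Jain (Type III): D = 0.66·[ε^1.25·(LQ²/(gh_f))^4.75 + ν·Q^9.4·(L/(gh_f))^5.2]^0.04
LQ²/(gh_f) = 1.128; L/(gh_f) = 5.523
Term 1 = ε^1.25·(…)^4.75 = 5.12×10^-6; Term 2 = ν·Q^9.4·(…)^5.2 = 4.89×10^-6
D = 0.66·(5.12×10^-6 + 4.89×10^-6)^0.04 = 0.4165 m = 416 mm
Check: V = 3.32 m/s, Re = 1.17×10^6, f = 0.01316, h_f = 35.7 m ≈ 37.1 m ✓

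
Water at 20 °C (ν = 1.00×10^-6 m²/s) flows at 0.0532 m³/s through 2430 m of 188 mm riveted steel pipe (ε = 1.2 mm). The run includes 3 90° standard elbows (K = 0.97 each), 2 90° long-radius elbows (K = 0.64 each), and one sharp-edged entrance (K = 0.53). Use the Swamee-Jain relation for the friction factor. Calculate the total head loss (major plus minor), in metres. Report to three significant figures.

H_L ≈ 80.9 m

V = 4Q/(πD²) = 1.916 m/s; V²/2g = 0.1872 m
Re = 3.60×10^5, ε/D = 0.00638 → f = 0.03308 (Swamee-Jain)
Major: h_f = f(L/D)·V²/2g = 0.03308·12926·0.1872 = 80.05 m
Minor: ΣK = 4.72; h_m = ΣK·V²/2g = 0.8836 m
Total H_L = 80.05 + 0.8836 = 80.93 m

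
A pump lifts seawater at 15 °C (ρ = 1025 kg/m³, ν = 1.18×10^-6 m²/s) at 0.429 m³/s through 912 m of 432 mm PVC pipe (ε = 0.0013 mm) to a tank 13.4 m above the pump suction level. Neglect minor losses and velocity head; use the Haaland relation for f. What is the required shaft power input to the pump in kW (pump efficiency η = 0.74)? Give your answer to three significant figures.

P_shaft ≈ 140 kW

V = 4Q/(πD²) = 2.927 m/s; Re = 1.07×10^6; ε/D = 3.01×10^-6; f = 0.01150
h_f = f(L/D)V²/2g = 10.60 m
Total head H = z + h_f = 13.4 + 10.60 = 24.00 m
P_hyd = ρgQH = 1025·9.81·0.429·24.00 = 103.5 kW
P_shaft = P_hyd/η = 103.5/0.74 = 139.9 kW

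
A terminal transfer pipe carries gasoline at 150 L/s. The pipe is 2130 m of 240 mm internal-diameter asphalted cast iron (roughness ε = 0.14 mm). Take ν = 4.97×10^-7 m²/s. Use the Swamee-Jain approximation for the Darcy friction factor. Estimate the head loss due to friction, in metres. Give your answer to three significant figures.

V = 4Q/(πD²) = 4·0.150/(π·0.240²) = 3.316 m/s
Re = VD/ν = 3.316·0.240/4.97×10^-7 = 1.60×10^6 → turbulent
ε/D = 0.14/240 = 5.83×10^-4
Swamee-Jain: f = 0.01766
h_f = f(L/D)V²/(2g) = 0.01766·(2130/0.240)·3.316²/(2·9.81) = 87.80 m

h_f ≈ 87.8 m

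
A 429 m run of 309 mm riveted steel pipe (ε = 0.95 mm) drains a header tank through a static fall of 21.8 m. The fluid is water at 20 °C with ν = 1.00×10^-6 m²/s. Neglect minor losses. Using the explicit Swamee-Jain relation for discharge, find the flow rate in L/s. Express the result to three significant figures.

Swamee-Jain (Type II): Q = -0.965·√(gD⁵h_f/L)·ln[ε/(3.7D) + √(3.17ν²L/(gD³h_f))]
√(gD⁵h_f/L) = √(9.81·0.309⁵·21.8/429) = 0.03747
ε/(3.7D) = 8.31×10^-4; √(3.17ν²L/(gD³h_f)) = 1.47×10^-5
Q = -0.965·0.03747·ln(8.456×10^-4) = 0.2559 m³/s
Check: V = 3.41 m/s, Re = 1.05×10^6, f = 0.02654, h_f = 21.9 m ≈ 21.8 m ✓

Q ≈ 256 L/s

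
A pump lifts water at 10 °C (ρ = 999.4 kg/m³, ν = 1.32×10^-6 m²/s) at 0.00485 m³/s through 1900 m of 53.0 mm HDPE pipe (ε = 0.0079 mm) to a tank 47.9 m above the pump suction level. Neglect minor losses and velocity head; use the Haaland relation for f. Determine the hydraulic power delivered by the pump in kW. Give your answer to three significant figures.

P_hyd ≈ 10.2 kW

V = 4Q/(πD²) = 2.198 m/s; Re = 8.83×10^4; ε/D = 1.49×10^-4; f = 0.01892
h_f = f(L/D)V²/2g = 167.1 m
Total head H = z + h_f = 47.9 + 167.1 = 215.0 m
P_hyd = ρgQH = 999.4·9.81·0.00485·215.0 = 10.22 kW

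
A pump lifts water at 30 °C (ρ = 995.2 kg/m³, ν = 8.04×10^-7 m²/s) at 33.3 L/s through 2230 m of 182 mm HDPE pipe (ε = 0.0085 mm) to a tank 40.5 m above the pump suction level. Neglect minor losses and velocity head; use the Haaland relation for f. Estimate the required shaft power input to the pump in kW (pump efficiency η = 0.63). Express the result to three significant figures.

P_shaft ≈ 28.7 kW

V = 4Q/(πD²) = 1.280 m/s; Re = 2.90×10^5; ε/D = 4.67×10^-5; f = 0.01484
h_f = f(L/D)V²/2g = 15.18 m
Total head H = z + h_f = 40.5 + 15.18 = 55.68 m
P_hyd = ρgQH = 995.2·9.81·0.0333·55.68 = 18.10 kW
P_shaft = P_hyd/η = 18.10/0.63 = 28.73 kW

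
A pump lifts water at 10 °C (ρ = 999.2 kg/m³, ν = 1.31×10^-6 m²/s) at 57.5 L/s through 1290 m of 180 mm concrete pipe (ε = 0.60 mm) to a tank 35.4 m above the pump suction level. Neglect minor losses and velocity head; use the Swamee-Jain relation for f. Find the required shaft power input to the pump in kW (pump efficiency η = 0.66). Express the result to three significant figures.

P_shaft ≈ 74.0 kW

V = 4Q/(πD²) = 2.260 m/s; Re = 3.10×10^5; ε/D = 0.00333; f = 0.02750
h_f = f(L/D)V²/2g = 51.30 m
Total head H = z + h_f = 35.4 + 51.30 = 86.70 m
P_hyd = ρgQH = 999.2·9.81·0.0575·86.70 = 48.86 kW
P_shaft = P_hyd/η = 48.86/0.66 = 74.04 kW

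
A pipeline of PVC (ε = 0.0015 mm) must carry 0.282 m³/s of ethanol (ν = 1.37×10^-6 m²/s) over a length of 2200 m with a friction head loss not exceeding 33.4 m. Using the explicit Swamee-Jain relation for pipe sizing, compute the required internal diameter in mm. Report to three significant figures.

D ≈ 355 mm

Swamee-Jain (Type III): D = 0.66·[ε^1.25·(LQ²/(gh_f))^4.75 + ν·Q^9.4·(L/(gh_f))^5.2]^0.04
LQ²/(gh_f) = 0.5340; L/(gh_f) = 6.714
Term 1 = ε^1.25·(…)^4.75 = 2.67×10^-9; Term 2 = ν·Q^9.4·(…)^5.2 = 1.86×10^-7
D = 0.66·(2.67×10^-9 + 1.86×10^-7)^0.04 = 0.3553 m = 355 mm
Check: V = 2.84 m/s, Re = 7.38×10^5, f = 0.01231, h_f = 31.4 m ≈ 33.4 m ✓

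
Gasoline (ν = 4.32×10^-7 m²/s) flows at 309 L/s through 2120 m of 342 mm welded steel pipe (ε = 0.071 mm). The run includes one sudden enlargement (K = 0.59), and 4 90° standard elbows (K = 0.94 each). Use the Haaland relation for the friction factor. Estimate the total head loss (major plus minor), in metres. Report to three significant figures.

H_L ≈ 53.2 m

V = 4Q/(πD²) = 3.364 m/s; V²/2g = 0.5767 m
Re = 2.66×10^6, ε/D = 2.08×10^-4 → f = 0.01419 (Haaland)
Major: h_f = f(L/D)·V²/2g = 0.01419·6199·0.5767 = 50.73 m
Minor: ΣK = 4.35; h_m = ΣK·V²/2g = 2.509 m
Total H_L = 50.73 + 2.509 = 53.24 m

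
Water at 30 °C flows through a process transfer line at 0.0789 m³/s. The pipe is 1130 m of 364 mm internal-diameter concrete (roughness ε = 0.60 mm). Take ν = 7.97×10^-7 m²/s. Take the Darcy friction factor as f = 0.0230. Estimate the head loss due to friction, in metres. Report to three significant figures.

h_f ≈ 2.09 m

V = 4Q/(πD²) = 4·0.0789/(π·0.364²) = 0.7582 m/s
h_f = f(L/D)V²/(2g) = 0.02300·(1130/0.364)·0.7582²/(2·9.81) = 2.092 m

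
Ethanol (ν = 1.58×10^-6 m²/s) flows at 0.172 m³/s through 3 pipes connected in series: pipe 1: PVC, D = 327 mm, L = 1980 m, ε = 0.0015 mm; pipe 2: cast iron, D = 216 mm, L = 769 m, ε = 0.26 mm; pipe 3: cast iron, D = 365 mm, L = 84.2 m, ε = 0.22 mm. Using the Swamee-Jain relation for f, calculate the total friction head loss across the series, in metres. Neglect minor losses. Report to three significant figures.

Pipe 1: V = 2.048 m/s, Re = 4.24×10^5, ε/D = 4.59×10^-6, f = 0.01355, h_1 = f(L/D)V²/2g = 17.54 m
Pipe 2: V = 4.694 m/s, Re = 6.42×10^5, ε/D = 0.00120, f = 0.02107, h_2 = f(L/D)V²/2g = 84.24 m
Pipe 3: V = 1.644 m/s, Re = 3.80×10^5, ε/D = 6.03×10^-4, f = 0.01864, h_3 = f(L/D)V²/2g = 0.5921 m
Series → Q common, losses add: H = Σh = 102.4 m

H ≈ 102 m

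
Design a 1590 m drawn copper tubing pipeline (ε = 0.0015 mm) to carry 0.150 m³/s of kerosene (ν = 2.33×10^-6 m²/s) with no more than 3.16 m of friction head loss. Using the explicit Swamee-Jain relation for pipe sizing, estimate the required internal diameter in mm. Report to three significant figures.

D ≈ 437 mm

Swamee-Jain (Type III): D = 0.66·[ε^1.25·(LQ²/(gh_f))^4.75 + ν·Q^9.4·(L/(gh_f))^5.2]^0.04
LQ²/(gh_f) = 1.154; L/(gh_f) = 51.29
Term 1 = ε^1.25·(…)^4.75 = 1.04×10^-7; Term 2 = ν·Q^9.4·(…)^5.2 = 3.27×10^-5
D = 0.66·(1.04×10^-7 + 3.27×10^-5)^0.04 = 0.4367 m = 437 mm
Check: V = 1.00 m/s, Re = 1.88×10^5, f = 0.01576, h_f = 2.93 m ≈ 3.16 m ✓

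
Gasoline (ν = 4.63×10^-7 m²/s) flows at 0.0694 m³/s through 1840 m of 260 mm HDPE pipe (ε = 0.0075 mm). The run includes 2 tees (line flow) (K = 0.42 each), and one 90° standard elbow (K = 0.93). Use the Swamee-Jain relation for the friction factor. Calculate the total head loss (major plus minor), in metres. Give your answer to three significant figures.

V = 4Q/(πD²) = 1.307 m/s; V²/2g = 0.08709 m
Re = 7.34×10^5, ε/D = 2.88×10^-5 → f = 0.01279 (Swamee-Jain)
Major: h_f = f(L/D)·V²/2g = 0.01279·7077·0.08709 = 7.885 m
Minor: ΣK = 1.77; h_m = ΣK·V²/2g = 0.1541 m
Total H_L = 7.885 + 0.1541 = 8.039 m

H_L ≈ 8.04 m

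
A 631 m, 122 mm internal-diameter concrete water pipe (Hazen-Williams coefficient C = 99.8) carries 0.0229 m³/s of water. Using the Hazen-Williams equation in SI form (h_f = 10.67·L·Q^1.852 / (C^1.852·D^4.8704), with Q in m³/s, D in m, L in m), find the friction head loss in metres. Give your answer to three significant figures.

h_f = 10.67·631·0.0229^1.852 / (99.8^1.852·0.122^4.8704) = 34.52 m

h_f ≈ 34.5 m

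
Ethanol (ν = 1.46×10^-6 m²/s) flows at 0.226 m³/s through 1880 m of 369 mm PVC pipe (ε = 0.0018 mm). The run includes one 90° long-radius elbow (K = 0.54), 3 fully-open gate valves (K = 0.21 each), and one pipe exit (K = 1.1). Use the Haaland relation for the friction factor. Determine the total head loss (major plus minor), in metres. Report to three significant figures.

H_L ≈ 15.6 m

V = 4Q/(πD²) = 2.113 m/s; V²/2g = 0.2276 m
Re = 5.34×10^5, ε/D = 4.88×10^-6 → f = 0.01297 (Haaland)
Major: h_f = f(L/D)·V²/2g = 0.01297·5095·0.2276 = 15.04 m
Minor: ΣK = 2.27; h_m = ΣK·V²/2g = 0.5167 m
Total H_L = 15.04 + 0.5167 = 15.55 m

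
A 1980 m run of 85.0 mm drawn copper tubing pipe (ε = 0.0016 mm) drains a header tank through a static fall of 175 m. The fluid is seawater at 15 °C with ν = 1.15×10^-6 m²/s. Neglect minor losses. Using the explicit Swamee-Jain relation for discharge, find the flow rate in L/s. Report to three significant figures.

Swamee-Jain (Type II): Q = -0.965·√(gD⁵h_f/L)·ln[ε/(3.7D) + √(3.17ν²L/(gD³h_f))]
√(gD⁵h_f/L) = √(9.81·0.0850⁵·175/1980) = 0.001961
ε/(3.7D) = 5.09×10^-6; √(3.17ν²L/(gD³h_f)) = 8.87×10^-5
Q = -0.965·0.001961·ln(9.382×10^-5) = 0.01755 m³/s
Check: V = 3.09 m/s, Re = 2.29×10^5, f = 0.01532, h_f = 174 m ≈ 175 m ✓

Q ≈ 17.6 L/s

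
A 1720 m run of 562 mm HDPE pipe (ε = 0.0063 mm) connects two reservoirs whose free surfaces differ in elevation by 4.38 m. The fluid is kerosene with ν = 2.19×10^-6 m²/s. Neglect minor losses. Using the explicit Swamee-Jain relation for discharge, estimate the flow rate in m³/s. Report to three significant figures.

Q ≈ 0.350 m³/s

Swamee-Jain (Type II): Q = -0.965·√(gD⁵h_f/L)·ln[ε/(3.7D) + √(3.17ν²L/(gD³h_f))]
√(gD⁵h_f/L) = √(9.81·0.562⁵·4.38/1720) = 0.03742
ε/(3.7D) = 3.03×10^-6; √(3.17ν²L/(gD³h_f)) = 5.86×10^-5
Q = -0.965·0.03742·ln(6.158×10^-5) = 0.3501 m³/s
Check: V = 1.41 m/s, Re = 3.62×10^5, f = 0.01403, h_f = 4.36 m ≈ 4.38 m ✓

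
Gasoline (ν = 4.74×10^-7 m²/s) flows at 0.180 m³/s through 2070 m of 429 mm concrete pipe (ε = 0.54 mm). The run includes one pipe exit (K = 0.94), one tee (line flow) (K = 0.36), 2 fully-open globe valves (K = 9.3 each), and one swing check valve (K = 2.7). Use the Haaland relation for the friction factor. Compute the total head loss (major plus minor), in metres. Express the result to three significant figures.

H_L ≈ 9.80 m

V = 4Q/(πD²) = 1.245 m/s; V²/2g = 0.07904 m
Re = 1.13×10^6, ε/D = 0.00126 → f = 0.02103 (Haaland)
Major: h_f = f(L/D)·V²/2g = 0.02103·4825·0.07904 = 8.019 m
Minor: ΣK = 22.6; h_m = ΣK·V²/2g = 1.786 m
Total H_L = 8.019 + 1.786 = 9.805 m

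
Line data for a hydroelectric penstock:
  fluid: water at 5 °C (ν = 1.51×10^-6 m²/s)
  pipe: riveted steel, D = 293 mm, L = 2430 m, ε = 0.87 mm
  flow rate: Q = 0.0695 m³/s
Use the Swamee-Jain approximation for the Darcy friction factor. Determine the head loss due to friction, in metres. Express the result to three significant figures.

V = 4Q/(πD²) = 4·0.0695/(π·0.293²) = 1.031 m/s
Re = VD/ν = 1.031·0.293/1.51×10^-6 = 2.00×10^5 → turbulent
ε/D = 0.87/293 = 0.00297
Swamee-Jain: f = 0.02695
h_f = f(L/D)V²/(2g) = 0.02695·(2430/0.293)·1.031²/(2·9.81) = 12.10 m

h_f ≈ 12.1 m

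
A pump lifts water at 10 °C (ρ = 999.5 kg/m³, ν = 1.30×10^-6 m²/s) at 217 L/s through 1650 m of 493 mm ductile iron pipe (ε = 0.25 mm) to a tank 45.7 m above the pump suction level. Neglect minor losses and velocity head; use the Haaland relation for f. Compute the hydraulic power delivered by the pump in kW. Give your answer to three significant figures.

V = 4Q/(πD²) = 1.137 m/s; Re = 4.31×10^5; ε/D = 5.07×10^-4; f = 0.01774
h_f = f(L/D)V²/2g = 3.912 m
Total head H = z + h_f = 45.7 + 3.912 = 49.61 m
P_hyd = ρgQH = 999.5·9.81·0.217·49.61 = 105.6 kW

P_hyd ≈ 106 kW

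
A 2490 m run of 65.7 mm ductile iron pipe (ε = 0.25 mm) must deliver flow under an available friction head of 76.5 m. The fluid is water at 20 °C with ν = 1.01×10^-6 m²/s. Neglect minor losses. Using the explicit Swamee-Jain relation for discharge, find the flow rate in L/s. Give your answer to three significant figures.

Swamee-Jain (Type II): Q = -0.965·√(gD⁵h_f/L)·ln[ε/(3.7D) + √(3.17ν²L/(gD³h_f))]
√(gD⁵h_f/L) = √(9.81·0.0657⁵·76.5/2490) = 6.074×10^-4
ε/(3.7D) = 0.00103; √(3.17ν²L/(gD³h_f)) = 1.95×10^-4
Q = -0.965·6.074×10^-4·ln(0.001223) = 0.003931 m³/s
Check: V = 1.16 m/s, Re = 7.54×10^4, f = 0.02975, h_f = 77.3 m ≈ 76.5 m ✓

Q ≈ 3.93 L/s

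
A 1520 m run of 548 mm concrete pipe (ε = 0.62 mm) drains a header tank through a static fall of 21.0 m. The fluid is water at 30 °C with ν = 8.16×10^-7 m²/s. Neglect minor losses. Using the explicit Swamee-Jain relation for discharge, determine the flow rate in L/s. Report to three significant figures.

Swamee-Jain (Type II): Q = -0.965·√(gD⁵h_f/L)·ln[ε/(3.7D) + √(3.17ν²L/(gD³h_f))]
√(gD⁵h_f/L) = √(9.81·0.548⁵·21.0/1520) = 0.08184
ε/(3.7D) = 3.06×10^-4; √(3.17ν²L/(gD³h_f)) = 9.73×10^-6
Q = -0.965·0.08184·ln(3.155×10^-4) = 0.6367 m³/s
Check: V = 2.70 m/s, Re = 1.81×10^6, f = 0.02045, h_f = 21.1 m ≈ 21.0 m ✓

Q ≈ 637 L/s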